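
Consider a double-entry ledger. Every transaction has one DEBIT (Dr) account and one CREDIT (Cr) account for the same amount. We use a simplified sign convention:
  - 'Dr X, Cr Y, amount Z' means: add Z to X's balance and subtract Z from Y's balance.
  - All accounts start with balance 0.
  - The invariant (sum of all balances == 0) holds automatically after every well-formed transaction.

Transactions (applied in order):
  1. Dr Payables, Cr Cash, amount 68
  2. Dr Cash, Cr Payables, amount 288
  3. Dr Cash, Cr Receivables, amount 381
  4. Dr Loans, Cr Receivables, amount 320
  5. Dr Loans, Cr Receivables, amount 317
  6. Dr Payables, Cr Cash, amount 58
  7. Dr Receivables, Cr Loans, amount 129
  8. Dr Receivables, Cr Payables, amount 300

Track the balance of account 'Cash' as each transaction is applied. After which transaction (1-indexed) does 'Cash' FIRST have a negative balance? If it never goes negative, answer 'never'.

After txn 1: Cash=-68

Answer: 1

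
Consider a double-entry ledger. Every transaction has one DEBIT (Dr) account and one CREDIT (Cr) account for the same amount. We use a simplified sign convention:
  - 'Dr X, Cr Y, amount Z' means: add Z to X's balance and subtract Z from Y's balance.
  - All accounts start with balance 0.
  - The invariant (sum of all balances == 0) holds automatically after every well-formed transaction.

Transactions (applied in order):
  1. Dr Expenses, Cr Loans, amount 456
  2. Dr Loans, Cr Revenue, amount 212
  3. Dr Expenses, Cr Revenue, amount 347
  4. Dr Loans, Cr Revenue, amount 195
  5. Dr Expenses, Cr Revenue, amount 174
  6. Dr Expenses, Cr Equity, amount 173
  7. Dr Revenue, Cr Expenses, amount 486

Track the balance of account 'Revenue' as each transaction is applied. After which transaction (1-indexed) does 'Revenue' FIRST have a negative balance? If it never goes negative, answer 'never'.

Answer: 2

Derivation:
After txn 1: Revenue=0
After txn 2: Revenue=-212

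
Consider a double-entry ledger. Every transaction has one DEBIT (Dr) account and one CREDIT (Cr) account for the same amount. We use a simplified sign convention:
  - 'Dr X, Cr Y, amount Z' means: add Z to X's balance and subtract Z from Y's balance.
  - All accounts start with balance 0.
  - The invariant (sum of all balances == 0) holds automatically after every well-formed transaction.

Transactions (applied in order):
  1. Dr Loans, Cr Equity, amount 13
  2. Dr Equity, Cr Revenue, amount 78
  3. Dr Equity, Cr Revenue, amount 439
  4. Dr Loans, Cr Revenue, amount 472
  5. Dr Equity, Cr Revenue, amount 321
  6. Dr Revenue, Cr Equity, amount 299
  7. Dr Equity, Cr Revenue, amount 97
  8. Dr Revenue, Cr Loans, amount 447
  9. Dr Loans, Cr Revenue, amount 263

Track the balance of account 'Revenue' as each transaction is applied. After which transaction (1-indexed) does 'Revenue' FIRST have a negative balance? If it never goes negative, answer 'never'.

After txn 1: Revenue=0
After txn 2: Revenue=-78

Answer: 2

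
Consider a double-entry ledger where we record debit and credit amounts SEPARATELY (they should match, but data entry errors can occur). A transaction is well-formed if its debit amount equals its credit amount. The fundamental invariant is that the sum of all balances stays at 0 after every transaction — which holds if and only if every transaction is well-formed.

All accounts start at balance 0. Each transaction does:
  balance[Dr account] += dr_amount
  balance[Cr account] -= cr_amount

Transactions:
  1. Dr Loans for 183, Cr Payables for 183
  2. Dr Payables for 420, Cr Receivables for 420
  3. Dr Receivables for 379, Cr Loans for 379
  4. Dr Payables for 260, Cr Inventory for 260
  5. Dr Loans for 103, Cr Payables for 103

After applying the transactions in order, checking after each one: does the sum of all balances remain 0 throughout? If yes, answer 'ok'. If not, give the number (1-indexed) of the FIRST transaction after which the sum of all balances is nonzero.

After txn 1: dr=183 cr=183 sum_balances=0
After txn 2: dr=420 cr=420 sum_balances=0
After txn 3: dr=379 cr=379 sum_balances=0
After txn 4: dr=260 cr=260 sum_balances=0
After txn 5: dr=103 cr=103 sum_balances=0

Answer: ok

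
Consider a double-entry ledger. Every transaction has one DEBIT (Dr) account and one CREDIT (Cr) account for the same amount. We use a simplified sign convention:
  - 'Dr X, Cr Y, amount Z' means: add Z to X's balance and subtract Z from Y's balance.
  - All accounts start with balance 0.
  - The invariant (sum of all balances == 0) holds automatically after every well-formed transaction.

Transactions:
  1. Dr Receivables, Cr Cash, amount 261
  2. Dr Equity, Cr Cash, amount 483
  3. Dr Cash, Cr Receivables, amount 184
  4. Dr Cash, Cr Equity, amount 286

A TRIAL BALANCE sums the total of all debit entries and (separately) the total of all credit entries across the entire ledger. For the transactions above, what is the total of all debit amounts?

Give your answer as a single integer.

Txn 1: debit+=261
Txn 2: debit+=483
Txn 3: debit+=184
Txn 4: debit+=286
Total debits = 1214

Answer: 1214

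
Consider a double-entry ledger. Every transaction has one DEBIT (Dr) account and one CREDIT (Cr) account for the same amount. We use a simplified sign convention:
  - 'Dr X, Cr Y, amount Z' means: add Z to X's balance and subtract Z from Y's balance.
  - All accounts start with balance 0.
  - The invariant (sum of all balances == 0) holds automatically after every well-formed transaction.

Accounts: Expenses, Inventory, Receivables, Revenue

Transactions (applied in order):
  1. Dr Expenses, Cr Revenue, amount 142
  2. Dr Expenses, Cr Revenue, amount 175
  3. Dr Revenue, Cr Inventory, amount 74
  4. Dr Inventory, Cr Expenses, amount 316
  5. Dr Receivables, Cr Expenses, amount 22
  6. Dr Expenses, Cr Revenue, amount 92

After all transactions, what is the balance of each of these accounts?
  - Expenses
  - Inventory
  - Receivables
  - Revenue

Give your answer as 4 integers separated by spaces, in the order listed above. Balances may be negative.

After txn 1 (Dr Expenses, Cr Revenue, amount 142): Expenses=142 Revenue=-142
After txn 2 (Dr Expenses, Cr Revenue, amount 175): Expenses=317 Revenue=-317
After txn 3 (Dr Revenue, Cr Inventory, amount 74): Expenses=317 Inventory=-74 Revenue=-243
After txn 4 (Dr Inventory, Cr Expenses, amount 316): Expenses=1 Inventory=242 Revenue=-243
After txn 5 (Dr Receivables, Cr Expenses, amount 22): Expenses=-21 Inventory=242 Receivables=22 Revenue=-243
After txn 6 (Dr Expenses, Cr Revenue, amount 92): Expenses=71 Inventory=242 Receivables=22 Revenue=-335

Answer: 71 242 22 -335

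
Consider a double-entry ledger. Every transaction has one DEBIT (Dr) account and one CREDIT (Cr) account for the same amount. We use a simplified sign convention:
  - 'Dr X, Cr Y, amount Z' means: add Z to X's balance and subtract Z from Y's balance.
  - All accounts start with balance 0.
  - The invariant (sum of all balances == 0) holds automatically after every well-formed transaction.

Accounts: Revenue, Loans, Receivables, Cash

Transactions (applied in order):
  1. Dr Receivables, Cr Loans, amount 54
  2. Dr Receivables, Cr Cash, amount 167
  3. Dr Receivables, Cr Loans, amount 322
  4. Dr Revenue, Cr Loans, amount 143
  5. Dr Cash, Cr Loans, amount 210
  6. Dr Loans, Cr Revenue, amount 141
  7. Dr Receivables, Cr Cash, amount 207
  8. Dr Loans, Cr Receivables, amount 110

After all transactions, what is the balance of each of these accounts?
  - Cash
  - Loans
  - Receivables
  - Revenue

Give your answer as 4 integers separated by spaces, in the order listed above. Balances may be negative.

After txn 1 (Dr Receivables, Cr Loans, amount 54): Loans=-54 Receivables=54
After txn 2 (Dr Receivables, Cr Cash, amount 167): Cash=-167 Loans=-54 Receivables=221
After txn 3 (Dr Receivables, Cr Loans, amount 322): Cash=-167 Loans=-376 Receivables=543
After txn 4 (Dr Revenue, Cr Loans, amount 143): Cash=-167 Loans=-519 Receivables=543 Revenue=143
After txn 5 (Dr Cash, Cr Loans, amount 210): Cash=43 Loans=-729 Receivables=543 Revenue=143
After txn 6 (Dr Loans, Cr Revenue, amount 141): Cash=43 Loans=-588 Receivables=543 Revenue=2
After txn 7 (Dr Receivables, Cr Cash, amount 207): Cash=-164 Loans=-588 Receivables=750 Revenue=2
After txn 8 (Dr Loans, Cr Receivables, amount 110): Cash=-164 Loans=-478 Receivables=640 Revenue=2

Answer: -164 -478 640 2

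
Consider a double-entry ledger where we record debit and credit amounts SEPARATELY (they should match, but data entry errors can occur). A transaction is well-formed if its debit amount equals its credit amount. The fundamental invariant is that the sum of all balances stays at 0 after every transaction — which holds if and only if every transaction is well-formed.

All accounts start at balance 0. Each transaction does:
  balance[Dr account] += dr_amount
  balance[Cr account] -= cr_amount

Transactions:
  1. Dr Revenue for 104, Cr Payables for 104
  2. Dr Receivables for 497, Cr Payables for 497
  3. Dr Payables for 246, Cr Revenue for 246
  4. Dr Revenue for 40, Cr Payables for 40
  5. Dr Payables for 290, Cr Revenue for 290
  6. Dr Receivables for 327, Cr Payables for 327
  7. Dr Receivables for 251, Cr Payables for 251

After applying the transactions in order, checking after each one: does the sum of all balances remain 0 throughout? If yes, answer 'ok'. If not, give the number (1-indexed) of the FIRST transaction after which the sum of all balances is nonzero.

Answer: ok

Derivation:
After txn 1: dr=104 cr=104 sum_balances=0
After txn 2: dr=497 cr=497 sum_balances=0
After txn 3: dr=246 cr=246 sum_balances=0
After txn 4: dr=40 cr=40 sum_balances=0
After txn 5: dr=290 cr=290 sum_balances=0
After txn 6: dr=327 cr=327 sum_balances=0
After txn 7: dr=251 cr=251 sum_balances=0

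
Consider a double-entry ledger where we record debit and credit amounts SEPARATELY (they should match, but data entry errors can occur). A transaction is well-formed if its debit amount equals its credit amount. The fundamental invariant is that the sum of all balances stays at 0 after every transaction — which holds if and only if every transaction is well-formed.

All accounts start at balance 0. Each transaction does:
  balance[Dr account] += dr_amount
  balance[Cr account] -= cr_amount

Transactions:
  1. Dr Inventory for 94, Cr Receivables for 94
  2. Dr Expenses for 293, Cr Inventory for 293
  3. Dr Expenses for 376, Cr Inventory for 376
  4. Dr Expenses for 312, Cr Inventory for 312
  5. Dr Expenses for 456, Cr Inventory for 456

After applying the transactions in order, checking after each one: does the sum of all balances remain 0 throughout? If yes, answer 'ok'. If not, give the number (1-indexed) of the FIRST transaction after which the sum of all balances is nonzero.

Answer: ok

Derivation:
After txn 1: dr=94 cr=94 sum_balances=0
After txn 2: dr=293 cr=293 sum_balances=0
After txn 3: dr=376 cr=376 sum_balances=0
After txn 4: dr=312 cr=312 sum_balances=0
After txn 5: dr=456 cr=456 sum_balances=0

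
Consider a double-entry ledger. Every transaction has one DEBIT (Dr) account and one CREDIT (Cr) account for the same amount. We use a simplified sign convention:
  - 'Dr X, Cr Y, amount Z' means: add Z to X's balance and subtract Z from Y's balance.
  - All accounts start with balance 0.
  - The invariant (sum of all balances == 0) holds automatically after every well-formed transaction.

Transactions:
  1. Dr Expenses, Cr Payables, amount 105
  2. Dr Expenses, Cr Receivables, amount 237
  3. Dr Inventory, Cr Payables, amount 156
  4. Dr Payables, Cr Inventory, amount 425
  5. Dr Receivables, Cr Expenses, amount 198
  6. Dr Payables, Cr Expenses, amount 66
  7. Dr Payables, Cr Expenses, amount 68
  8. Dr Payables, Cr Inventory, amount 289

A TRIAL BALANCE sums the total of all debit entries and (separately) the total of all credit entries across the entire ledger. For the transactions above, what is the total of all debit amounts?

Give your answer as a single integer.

Txn 1: debit+=105
Txn 2: debit+=237
Txn 3: debit+=156
Txn 4: debit+=425
Txn 5: debit+=198
Txn 6: debit+=66
Txn 7: debit+=68
Txn 8: debit+=289
Total debits = 1544

Answer: 1544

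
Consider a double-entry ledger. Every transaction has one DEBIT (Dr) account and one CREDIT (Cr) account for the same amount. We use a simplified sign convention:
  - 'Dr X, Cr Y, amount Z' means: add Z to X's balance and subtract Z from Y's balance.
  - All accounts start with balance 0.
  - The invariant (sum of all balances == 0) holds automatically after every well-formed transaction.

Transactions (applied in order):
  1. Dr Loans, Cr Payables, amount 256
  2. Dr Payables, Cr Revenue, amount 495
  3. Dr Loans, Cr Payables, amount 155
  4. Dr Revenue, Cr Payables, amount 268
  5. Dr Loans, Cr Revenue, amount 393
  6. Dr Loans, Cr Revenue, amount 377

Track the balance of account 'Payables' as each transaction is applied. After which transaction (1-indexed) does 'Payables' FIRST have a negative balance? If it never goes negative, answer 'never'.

Answer: 1

Derivation:
After txn 1: Payables=-256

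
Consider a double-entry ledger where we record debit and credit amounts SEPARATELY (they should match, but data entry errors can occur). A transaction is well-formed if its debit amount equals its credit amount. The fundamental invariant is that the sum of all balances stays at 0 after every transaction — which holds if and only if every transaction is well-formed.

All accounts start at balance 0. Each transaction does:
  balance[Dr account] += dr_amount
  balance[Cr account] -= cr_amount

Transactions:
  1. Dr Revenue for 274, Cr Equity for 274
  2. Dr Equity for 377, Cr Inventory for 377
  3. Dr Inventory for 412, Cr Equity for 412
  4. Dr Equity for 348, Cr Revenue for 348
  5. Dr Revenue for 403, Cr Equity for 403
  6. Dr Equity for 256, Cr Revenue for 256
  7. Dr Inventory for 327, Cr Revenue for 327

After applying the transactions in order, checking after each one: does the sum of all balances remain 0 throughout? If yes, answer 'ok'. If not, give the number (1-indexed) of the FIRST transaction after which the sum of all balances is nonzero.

After txn 1: dr=274 cr=274 sum_balances=0
After txn 2: dr=377 cr=377 sum_balances=0
After txn 3: dr=412 cr=412 sum_balances=0
After txn 4: dr=348 cr=348 sum_balances=0
After txn 5: dr=403 cr=403 sum_balances=0
After txn 6: dr=256 cr=256 sum_balances=0
After txn 7: dr=327 cr=327 sum_balances=0

Answer: ok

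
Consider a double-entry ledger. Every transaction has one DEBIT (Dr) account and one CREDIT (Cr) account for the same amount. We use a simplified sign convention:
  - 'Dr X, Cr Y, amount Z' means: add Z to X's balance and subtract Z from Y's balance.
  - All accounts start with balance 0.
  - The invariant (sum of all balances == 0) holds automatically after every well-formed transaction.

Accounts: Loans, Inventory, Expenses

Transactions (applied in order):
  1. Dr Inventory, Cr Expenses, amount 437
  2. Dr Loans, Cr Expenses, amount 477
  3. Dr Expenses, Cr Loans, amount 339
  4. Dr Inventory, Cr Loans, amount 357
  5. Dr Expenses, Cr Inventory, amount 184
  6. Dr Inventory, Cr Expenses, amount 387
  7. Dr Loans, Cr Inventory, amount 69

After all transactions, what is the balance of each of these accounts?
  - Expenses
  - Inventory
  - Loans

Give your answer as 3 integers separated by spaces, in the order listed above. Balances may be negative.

After txn 1 (Dr Inventory, Cr Expenses, amount 437): Expenses=-437 Inventory=437
After txn 2 (Dr Loans, Cr Expenses, amount 477): Expenses=-914 Inventory=437 Loans=477
After txn 3 (Dr Expenses, Cr Loans, amount 339): Expenses=-575 Inventory=437 Loans=138
After txn 4 (Dr Inventory, Cr Loans, amount 357): Expenses=-575 Inventory=794 Loans=-219
After txn 5 (Dr Expenses, Cr Inventory, amount 184): Expenses=-391 Inventory=610 Loans=-219
After txn 6 (Dr Inventory, Cr Expenses, amount 387): Expenses=-778 Inventory=997 Loans=-219
After txn 7 (Dr Loans, Cr Inventory, amount 69): Expenses=-778 Inventory=928 Loans=-150

Answer: -778 928 -150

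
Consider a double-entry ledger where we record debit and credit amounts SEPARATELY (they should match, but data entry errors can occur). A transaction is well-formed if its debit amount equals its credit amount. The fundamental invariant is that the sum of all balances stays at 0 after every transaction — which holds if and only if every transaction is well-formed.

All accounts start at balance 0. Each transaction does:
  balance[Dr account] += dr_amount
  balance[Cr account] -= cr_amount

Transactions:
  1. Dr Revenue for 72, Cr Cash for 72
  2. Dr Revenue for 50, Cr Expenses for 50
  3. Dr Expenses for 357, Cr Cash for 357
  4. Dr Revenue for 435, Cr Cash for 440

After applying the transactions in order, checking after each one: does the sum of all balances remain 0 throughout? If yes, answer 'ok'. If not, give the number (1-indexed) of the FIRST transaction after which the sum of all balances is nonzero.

After txn 1: dr=72 cr=72 sum_balances=0
After txn 2: dr=50 cr=50 sum_balances=0
After txn 3: dr=357 cr=357 sum_balances=0
After txn 4: dr=435 cr=440 sum_balances=-5

Answer: 4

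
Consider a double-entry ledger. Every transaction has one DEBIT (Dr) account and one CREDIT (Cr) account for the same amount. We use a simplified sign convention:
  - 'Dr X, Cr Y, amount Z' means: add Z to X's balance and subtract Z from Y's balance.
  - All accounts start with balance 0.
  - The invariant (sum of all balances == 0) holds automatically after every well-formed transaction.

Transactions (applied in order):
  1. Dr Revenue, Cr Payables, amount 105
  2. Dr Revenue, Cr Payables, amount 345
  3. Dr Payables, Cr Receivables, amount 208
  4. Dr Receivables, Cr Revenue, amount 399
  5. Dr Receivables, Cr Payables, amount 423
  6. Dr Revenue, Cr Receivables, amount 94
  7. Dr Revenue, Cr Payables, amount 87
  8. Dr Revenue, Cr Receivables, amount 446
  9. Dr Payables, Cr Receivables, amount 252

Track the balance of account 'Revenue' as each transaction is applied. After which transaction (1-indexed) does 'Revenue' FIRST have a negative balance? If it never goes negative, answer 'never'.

After txn 1: Revenue=105
After txn 2: Revenue=450
After txn 3: Revenue=450
After txn 4: Revenue=51
After txn 5: Revenue=51
After txn 6: Revenue=145
After txn 7: Revenue=232
After txn 8: Revenue=678
After txn 9: Revenue=678

Answer: never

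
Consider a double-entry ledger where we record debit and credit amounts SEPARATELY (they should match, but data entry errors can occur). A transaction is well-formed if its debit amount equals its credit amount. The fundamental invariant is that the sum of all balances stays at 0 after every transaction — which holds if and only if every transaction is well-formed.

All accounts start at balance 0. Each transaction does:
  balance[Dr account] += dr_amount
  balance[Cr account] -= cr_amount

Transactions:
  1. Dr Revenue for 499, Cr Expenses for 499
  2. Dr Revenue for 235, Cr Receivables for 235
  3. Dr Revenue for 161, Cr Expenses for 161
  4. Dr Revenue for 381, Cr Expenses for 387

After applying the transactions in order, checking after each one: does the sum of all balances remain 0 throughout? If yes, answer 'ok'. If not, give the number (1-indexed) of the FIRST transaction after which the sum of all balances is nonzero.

After txn 1: dr=499 cr=499 sum_balances=0
After txn 2: dr=235 cr=235 sum_balances=0
After txn 3: dr=161 cr=161 sum_balances=0
After txn 4: dr=381 cr=387 sum_balances=-6

Answer: 4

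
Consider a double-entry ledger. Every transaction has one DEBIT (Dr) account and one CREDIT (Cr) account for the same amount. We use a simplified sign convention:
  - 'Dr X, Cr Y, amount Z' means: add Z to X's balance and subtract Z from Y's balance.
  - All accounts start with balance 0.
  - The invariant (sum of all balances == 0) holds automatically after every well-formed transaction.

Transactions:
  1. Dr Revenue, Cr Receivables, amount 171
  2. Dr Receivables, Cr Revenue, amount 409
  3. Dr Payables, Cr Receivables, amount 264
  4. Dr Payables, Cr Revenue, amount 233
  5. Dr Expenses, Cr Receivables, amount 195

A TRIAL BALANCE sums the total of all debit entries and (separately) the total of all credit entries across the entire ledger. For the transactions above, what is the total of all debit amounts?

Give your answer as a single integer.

Answer: 1272

Derivation:
Txn 1: debit+=171
Txn 2: debit+=409
Txn 3: debit+=264
Txn 4: debit+=233
Txn 5: debit+=195
Total debits = 1272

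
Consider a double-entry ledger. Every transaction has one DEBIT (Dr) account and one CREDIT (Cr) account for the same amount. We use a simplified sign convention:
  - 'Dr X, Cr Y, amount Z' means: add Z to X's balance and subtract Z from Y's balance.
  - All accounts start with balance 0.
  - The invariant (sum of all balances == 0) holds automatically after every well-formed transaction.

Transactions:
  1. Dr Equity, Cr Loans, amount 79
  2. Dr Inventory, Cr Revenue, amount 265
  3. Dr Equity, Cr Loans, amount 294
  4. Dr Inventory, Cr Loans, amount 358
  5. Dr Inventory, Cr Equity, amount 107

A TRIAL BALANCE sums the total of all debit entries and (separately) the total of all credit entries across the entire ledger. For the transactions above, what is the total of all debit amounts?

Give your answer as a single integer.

Txn 1: debit+=79
Txn 2: debit+=265
Txn 3: debit+=294
Txn 4: debit+=358
Txn 5: debit+=107
Total debits = 1103

Answer: 1103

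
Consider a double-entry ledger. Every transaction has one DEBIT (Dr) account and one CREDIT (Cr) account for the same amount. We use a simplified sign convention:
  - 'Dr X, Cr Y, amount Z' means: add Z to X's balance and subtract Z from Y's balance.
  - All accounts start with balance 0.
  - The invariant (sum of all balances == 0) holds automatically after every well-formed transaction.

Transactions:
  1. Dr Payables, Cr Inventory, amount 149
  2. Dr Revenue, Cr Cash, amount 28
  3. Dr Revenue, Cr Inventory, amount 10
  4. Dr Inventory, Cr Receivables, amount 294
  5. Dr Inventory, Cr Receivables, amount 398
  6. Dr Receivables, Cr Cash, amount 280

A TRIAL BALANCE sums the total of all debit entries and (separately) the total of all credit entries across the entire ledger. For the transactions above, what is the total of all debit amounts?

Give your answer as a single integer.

Txn 1: debit+=149
Txn 2: debit+=28
Txn 3: debit+=10
Txn 4: debit+=294
Txn 5: debit+=398
Txn 6: debit+=280
Total debits = 1159

Answer: 1159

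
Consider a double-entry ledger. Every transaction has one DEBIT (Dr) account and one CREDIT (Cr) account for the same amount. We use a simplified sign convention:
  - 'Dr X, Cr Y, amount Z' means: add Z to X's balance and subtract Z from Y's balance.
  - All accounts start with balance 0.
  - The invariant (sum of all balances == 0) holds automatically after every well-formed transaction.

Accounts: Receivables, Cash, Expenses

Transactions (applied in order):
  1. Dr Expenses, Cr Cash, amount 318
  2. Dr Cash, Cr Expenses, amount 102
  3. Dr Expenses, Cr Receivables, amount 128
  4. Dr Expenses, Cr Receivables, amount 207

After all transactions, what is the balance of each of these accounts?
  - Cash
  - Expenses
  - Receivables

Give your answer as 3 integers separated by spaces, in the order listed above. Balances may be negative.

Answer: -216 551 -335

Derivation:
After txn 1 (Dr Expenses, Cr Cash, amount 318): Cash=-318 Expenses=318
After txn 2 (Dr Cash, Cr Expenses, amount 102): Cash=-216 Expenses=216
After txn 3 (Dr Expenses, Cr Receivables, amount 128): Cash=-216 Expenses=344 Receivables=-128
After txn 4 (Dr Expenses, Cr Receivables, amount 207): Cash=-216 Expenses=551 Receivables=-335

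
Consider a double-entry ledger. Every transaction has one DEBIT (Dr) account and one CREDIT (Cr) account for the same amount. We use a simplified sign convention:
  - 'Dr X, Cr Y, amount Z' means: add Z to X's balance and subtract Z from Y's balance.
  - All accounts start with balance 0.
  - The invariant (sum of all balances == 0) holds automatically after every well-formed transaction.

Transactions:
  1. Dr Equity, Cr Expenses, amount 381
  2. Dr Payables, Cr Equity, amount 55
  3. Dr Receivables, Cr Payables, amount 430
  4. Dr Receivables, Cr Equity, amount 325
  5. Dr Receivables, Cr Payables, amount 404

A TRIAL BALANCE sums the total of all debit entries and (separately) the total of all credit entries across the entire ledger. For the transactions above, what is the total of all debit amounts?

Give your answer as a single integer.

Txn 1: debit+=381
Txn 2: debit+=55
Txn 3: debit+=430
Txn 4: debit+=325
Txn 5: debit+=404
Total debits = 1595

Answer: 1595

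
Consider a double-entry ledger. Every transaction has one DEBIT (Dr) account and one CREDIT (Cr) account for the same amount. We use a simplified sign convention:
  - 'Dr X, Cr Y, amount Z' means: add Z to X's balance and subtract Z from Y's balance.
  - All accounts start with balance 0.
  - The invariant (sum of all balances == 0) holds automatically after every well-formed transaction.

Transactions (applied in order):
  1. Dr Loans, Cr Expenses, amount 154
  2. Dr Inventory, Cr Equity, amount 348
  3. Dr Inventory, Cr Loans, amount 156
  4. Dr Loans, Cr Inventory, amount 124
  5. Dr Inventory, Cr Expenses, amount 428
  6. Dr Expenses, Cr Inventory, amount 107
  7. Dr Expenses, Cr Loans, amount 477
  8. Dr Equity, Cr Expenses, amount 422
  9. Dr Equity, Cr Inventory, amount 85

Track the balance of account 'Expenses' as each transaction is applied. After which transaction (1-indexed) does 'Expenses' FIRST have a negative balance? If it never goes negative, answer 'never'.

After txn 1: Expenses=-154

Answer: 1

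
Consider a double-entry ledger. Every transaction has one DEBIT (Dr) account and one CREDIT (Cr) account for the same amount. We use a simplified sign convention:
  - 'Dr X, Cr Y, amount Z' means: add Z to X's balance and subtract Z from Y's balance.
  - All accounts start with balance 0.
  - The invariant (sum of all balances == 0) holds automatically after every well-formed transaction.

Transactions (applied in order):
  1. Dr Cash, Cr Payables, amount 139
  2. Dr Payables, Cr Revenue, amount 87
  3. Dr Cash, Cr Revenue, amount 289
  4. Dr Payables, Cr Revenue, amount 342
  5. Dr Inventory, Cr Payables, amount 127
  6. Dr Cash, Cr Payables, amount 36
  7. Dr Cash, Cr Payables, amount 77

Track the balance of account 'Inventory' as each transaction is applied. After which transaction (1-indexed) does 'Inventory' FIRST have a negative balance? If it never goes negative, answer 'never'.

After txn 1: Inventory=0
After txn 2: Inventory=0
After txn 3: Inventory=0
After txn 4: Inventory=0
After txn 5: Inventory=127
After txn 6: Inventory=127
After txn 7: Inventory=127

Answer: never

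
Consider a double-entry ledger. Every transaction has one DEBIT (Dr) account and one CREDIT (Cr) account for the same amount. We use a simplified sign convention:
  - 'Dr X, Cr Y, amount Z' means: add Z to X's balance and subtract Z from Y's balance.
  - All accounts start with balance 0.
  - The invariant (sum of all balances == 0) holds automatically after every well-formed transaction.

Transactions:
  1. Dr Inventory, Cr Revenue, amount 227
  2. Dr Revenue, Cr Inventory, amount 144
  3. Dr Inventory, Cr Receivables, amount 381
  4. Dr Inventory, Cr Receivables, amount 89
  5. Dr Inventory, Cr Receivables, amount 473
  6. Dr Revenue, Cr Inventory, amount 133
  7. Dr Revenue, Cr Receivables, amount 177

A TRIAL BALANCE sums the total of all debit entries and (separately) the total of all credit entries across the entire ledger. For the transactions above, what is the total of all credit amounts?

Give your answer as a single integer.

Txn 1: credit+=227
Txn 2: credit+=144
Txn 3: credit+=381
Txn 4: credit+=89
Txn 5: credit+=473
Txn 6: credit+=133
Txn 7: credit+=177
Total credits = 1624

Answer: 1624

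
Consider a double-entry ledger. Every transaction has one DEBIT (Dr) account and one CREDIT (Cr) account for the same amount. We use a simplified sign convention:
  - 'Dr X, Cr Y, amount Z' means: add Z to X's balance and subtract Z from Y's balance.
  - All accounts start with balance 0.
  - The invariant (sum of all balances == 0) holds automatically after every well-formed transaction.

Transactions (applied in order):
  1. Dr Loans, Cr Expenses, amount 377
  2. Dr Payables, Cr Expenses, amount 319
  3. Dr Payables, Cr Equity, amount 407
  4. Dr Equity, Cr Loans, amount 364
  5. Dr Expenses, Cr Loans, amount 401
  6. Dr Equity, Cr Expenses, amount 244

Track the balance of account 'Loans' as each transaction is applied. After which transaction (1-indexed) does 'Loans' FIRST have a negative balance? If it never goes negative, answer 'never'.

Answer: 5

Derivation:
After txn 1: Loans=377
After txn 2: Loans=377
After txn 3: Loans=377
After txn 4: Loans=13
After txn 5: Loans=-388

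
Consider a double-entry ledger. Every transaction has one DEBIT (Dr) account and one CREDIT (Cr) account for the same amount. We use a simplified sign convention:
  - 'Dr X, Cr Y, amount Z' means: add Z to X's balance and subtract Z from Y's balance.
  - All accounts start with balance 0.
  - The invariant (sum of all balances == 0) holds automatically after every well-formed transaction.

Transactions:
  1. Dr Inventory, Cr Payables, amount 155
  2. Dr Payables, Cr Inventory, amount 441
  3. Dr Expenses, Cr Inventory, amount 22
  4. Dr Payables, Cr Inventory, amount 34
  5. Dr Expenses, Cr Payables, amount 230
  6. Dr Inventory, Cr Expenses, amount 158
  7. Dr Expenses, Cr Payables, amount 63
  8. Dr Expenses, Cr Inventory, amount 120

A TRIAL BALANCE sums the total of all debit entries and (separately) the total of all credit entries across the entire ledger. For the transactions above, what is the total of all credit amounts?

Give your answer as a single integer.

Txn 1: credit+=155
Txn 2: credit+=441
Txn 3: credit+=22
Txn 4: credit+=34
Txn 5: credit+=230
Txn 6: credit+=158
Txn 7: credit+=63
Txn 8: credit+=120
Total credits = 1223

Answer: 1223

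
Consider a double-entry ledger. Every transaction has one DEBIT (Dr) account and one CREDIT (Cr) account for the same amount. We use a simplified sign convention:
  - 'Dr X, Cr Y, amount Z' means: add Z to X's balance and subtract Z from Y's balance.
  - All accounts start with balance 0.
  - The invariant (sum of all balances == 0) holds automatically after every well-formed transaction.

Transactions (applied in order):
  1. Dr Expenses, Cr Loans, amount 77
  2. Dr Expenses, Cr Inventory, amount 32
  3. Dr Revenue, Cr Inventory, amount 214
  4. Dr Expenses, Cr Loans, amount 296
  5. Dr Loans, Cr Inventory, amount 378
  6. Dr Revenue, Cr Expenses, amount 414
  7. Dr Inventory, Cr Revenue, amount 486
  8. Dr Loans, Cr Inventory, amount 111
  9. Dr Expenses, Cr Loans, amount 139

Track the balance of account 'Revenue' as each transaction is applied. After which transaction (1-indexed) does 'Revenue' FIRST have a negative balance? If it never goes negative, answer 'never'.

After txn 1: Revenue=0
After txn 2: Revenue=0
After txn 3: Revenue=214
After txn 4: Revenue=214
After txn 5: Revenue=214
After txn 6: Revenue=628
After txn 7: Revenue=142
After txn 8: Revenue=142
After txn 9: Revenue=142

Answer: never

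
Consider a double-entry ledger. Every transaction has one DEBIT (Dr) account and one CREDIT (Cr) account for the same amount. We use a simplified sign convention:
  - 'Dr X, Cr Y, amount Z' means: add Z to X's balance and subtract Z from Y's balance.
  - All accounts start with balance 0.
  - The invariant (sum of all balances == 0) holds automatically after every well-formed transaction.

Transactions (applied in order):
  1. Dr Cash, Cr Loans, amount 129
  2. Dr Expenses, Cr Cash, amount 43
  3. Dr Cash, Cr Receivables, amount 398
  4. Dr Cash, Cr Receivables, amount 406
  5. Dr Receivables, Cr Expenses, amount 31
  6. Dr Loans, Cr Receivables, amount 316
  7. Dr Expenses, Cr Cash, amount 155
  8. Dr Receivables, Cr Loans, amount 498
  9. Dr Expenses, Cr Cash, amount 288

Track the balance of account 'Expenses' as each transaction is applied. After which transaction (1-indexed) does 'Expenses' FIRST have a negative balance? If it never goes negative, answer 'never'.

After txn 1: Expenses=0
After txn 2: Expenses=43
After txn 3: Expenses=43
After txn 4: Expenses=43
After txn 5: Expenses=12
After txn 6: Expenses=12
After txn 7: Expenses=167
After txn 8: Expenses=167
After txn 9: Expenses=455

Answer: never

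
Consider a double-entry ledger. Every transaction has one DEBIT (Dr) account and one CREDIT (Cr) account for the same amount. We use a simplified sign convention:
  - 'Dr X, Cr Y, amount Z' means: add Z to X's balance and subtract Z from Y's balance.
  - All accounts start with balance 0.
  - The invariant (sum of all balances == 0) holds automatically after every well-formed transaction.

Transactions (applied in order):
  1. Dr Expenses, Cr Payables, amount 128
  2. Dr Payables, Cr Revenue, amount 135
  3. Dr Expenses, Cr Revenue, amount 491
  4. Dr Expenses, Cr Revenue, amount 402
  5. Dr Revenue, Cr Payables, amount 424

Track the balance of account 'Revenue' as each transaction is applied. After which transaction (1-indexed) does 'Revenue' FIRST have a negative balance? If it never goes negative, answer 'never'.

Answer: 2

Derivation:
After txn 1: Revenue=0
After txn 2: Revenue=-135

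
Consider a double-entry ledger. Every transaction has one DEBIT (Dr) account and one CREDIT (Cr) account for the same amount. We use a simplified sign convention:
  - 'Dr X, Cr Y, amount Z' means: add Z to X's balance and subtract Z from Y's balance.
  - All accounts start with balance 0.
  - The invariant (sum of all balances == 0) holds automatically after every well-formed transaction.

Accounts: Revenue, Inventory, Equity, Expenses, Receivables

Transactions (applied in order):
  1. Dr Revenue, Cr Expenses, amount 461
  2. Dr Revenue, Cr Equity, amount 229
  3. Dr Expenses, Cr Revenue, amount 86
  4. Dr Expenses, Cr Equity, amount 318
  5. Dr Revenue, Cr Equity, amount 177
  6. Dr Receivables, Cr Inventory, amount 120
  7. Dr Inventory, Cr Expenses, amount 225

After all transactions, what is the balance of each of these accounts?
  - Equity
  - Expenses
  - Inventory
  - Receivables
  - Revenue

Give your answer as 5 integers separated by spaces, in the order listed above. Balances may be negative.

After txn 1 (Dr Revenue, Cr Expenses, amount 461): Expenses=-461 Revenue=461
After txn 2 (Dr Revenue, Cr Equity, amount 229): Equity=-229 Expenses=-461 Revenue=690
After txn 3 (Dr Expenses, Cr Revenue, amount 86): Equity=-229 Expenses=-375 Revenue=604
After txn 4 (Dr Expenses, Cr Equity, amount 318): Equity=-547 Expenses=-57 Revenue=604
After txn 5 (Dr Revenue, Cr Equity, amount 177): Equity=-724 Expenses=-57 Revenue=781
After txn 6 (Dr Receivables, Cr Inventory, amount 120): Equity=-724 Expenses=-57 Inventory=-120 Receivables=120 Revenue=781
After txn 7 (Dr Inventory, Cr Expenses, amount 225): Equity=-724 Expenses=-282 Inventory=105 Receivables=120 Revenue=781

Answer: -724 -282 105 120 781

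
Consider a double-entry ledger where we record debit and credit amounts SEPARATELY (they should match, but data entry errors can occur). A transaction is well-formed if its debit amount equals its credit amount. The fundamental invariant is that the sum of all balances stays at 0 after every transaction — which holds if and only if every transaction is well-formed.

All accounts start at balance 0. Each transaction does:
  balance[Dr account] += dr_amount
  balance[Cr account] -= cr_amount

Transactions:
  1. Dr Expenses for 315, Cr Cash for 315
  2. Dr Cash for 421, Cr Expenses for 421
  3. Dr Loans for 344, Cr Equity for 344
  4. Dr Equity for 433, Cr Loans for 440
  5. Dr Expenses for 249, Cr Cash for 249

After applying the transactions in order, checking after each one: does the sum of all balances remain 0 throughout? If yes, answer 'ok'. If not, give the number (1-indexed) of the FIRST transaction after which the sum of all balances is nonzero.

After txn 1: dr=315 cr=315 sum_balances=0
After txn 2: dr=421 cr=421 sum_balances=0
After txn 3: dr=344 cr=344 sum_balances=0
After txn 4: dr=433 cr=440 sum_balances=-7
After txn 5: dr=249 cr=249 sum_balances=-7

Answer: 4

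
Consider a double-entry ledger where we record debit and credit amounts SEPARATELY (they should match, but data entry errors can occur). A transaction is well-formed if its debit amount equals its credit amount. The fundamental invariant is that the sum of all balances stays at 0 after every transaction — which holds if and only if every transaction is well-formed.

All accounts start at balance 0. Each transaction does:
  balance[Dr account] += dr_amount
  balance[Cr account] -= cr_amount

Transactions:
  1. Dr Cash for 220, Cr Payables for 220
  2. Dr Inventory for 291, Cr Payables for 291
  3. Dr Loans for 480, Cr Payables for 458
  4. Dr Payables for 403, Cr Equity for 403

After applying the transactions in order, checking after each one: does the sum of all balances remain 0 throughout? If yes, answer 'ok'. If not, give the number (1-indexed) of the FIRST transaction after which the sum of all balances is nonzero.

Answer: 3

Derivation:
After txn 1: dr=220 cr=220 sum_balances=0
After txn 2: dr=291 cr=291 sum_balances=0
After txn 3: dr=480 cr=458 sum_balances=22
After txn 4: dr=403 cr=403 sum_balances=22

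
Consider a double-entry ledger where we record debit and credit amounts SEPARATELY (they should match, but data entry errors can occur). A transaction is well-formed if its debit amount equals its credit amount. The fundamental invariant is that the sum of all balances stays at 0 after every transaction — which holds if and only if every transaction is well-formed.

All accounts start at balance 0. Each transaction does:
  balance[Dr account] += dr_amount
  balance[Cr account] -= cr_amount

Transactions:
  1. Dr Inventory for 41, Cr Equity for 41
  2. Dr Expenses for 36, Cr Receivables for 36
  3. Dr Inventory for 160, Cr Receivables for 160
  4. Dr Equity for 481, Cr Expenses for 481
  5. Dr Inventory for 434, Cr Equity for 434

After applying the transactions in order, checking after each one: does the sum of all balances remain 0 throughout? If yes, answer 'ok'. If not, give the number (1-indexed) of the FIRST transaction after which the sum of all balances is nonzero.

Answer: ok

Derivation:
After txn 1: dr=41 cr=41 sum_balances=0
After txn 2: dr=36 cr=36 sum_balances=0
After txn 3: dr=160 cr=160 sum_balances=0
After txn 4: dr=481 cr=481 sum_balances=0
After txn 5: dr=434 cr=434 sum_balances=0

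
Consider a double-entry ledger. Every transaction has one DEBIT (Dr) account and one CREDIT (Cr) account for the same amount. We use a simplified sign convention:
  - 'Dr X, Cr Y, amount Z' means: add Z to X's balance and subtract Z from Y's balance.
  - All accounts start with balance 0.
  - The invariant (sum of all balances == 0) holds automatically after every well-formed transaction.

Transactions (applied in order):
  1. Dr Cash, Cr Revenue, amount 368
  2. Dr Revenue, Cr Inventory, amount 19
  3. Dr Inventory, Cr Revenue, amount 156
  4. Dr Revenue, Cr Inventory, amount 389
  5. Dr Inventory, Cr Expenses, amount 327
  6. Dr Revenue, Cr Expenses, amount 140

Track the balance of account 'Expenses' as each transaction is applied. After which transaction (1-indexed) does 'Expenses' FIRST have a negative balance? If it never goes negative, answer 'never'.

Answer: 5

Derivation:
After txn 1: Expenses=0
After txn 2: Expenses=0
After txn 3: Expenses=0
After txn 4: Expenses=0
After txn 5: Expenses=-327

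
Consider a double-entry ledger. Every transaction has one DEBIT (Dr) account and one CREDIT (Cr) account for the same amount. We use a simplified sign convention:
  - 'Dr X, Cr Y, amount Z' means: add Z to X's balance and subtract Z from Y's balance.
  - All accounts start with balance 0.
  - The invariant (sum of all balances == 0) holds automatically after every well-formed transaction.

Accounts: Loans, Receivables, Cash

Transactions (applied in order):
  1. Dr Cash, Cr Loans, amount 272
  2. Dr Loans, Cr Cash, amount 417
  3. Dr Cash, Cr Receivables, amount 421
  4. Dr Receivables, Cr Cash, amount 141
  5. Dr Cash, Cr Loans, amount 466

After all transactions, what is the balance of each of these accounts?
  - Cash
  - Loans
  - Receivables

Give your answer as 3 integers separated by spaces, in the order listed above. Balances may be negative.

After txn 1 (Dr Cash, Cr Loans, amount 272): Cash=272 Loans=-272
After txn 2 (Dr Loans, Cr Cash, amount 417): Cash=-145 Loans=145
After txn 3 (Dr Cash, Cr Receivables, amount 421): Cash=276 Loans=145 Receivables=-421
After txn 4 (Dr Receivables, Cr Cash, amount 141): Cash=135 Loans=145 Receivables=-280
After txn 5 (Dr Cash, Cr Loans, amount 466): Cash=601 Loans=-321 Receivables=-280

Answer: 601 -321 -280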